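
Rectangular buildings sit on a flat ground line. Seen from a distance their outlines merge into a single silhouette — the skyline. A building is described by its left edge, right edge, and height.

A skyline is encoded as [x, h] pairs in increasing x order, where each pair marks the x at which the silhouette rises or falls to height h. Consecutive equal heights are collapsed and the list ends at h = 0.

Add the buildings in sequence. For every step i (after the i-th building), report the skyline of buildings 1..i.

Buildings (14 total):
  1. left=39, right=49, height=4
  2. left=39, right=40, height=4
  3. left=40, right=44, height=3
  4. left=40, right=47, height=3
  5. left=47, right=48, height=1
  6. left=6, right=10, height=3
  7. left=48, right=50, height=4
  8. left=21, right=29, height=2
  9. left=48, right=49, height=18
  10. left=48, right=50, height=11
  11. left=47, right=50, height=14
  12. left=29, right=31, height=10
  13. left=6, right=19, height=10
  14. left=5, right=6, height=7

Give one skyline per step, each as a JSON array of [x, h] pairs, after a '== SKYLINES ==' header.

== SKYLINES ==
[[39,4],[49,0]]
[[39,4],[49,0]]
[[39,4],[49,0]]
[[39,4],[49,0]]
[[39,4],[49,0]]
[[6,3],[10,0],[39,4],[49,0]]
[[6,3],[10,0],[39,4],[50,0]]
[[6,3],[10,0],[21,2],[29,0],[39,4],[50,0]]
[[6,3],[10,0],[21,2],[29,0],[39,4],[48,18],[49,4],[50,0]]
[[6,3],[10,0],[21,2],[29,0],[39,4],[48,18],[49,11],[50,0]]
[[6,3],[10,0],[21,2],[29,0],[39,4],[47,14],[48,18],[49,14],[50,0]]
[[6,3],[10,0],[21,2],[29,10],[31,0],[39,4],[47,14],[48,18],[49,14],[50,0]]
[[6,10],[19,0],[21,2],[29,10],[31,0],[39,4],[47,14],[48,18],[49,14],[50,0]]
[[5,7],[6,10],[19,0],[21,2],[29,10],[31,0],[39,4],[47,14],[48,18],[49,14],[50,0]]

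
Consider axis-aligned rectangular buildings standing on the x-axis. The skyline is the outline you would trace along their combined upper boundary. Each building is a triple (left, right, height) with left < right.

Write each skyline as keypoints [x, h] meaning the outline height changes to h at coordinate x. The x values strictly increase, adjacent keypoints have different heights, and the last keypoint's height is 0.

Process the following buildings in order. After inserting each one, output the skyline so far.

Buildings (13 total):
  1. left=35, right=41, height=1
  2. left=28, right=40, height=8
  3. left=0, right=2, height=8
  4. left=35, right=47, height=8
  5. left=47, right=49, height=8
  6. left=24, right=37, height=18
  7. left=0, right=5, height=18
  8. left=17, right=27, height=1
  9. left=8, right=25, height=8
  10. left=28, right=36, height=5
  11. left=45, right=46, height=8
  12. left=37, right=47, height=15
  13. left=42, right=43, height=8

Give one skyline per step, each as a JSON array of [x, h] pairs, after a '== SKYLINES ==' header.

== SKYLINES ==
[[35,1],[41,0]]
[[28,8],[40,1],[41,0]]
[[0,8],[2,0],[28,8],[40,1],[41,0]]
[[0,8],[2,0],[28,8],[47,0]]
[[0,8],[2,0],[28,8],[49,0]]
[[0,8],[2,0],[24,18],[37,8],[49,0]]
[[0,18],[5,0],[24,18],[37,8],[49,0]]
[[0,18],[5,0],[17,1],[24,18],[37,8],[49,0]]
[[0,18],[5,0],[8,8],[24,18],[37,8],[49,0]]
[[0,18],[5,0],[8,8],[24,18],[37,8],[49,0]]
[[0,18],[5,0],[8,8],[24,18],[37,8],[49,0]]
[[0,18],[5,0],[8,8],[24,18],[37,15],[47,8],[49,0]]
[[0,18],[5,0],[8,8],[24,18],[37,15],[47,8],[49,0]]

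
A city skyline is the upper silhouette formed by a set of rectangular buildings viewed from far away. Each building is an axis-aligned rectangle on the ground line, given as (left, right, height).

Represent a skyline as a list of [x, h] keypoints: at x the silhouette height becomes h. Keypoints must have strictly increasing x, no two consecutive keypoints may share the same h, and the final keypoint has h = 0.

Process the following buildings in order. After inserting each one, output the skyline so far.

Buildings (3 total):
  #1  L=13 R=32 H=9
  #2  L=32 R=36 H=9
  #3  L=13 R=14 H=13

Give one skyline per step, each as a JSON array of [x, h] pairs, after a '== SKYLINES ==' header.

== SKYLINES ==
[[13,9],[32,0]]
[[13,9],[36,0]]
[[13,13],[14,9],[36,0]]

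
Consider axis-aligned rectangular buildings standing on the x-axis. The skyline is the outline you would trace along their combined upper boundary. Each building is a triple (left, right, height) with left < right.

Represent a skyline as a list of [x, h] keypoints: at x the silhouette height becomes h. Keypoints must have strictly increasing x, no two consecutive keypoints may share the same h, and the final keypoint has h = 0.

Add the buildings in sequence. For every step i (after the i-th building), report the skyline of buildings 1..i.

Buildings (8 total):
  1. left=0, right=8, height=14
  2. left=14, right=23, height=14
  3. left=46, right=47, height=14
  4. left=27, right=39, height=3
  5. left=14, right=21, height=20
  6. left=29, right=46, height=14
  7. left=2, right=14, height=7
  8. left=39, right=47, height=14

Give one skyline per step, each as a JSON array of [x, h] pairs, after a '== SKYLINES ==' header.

== SKYLINES ==
[[0,14],[8,0]]
[[0,14],[8,0],[14,14],[23,0]]
[[0,14],[8,0],[14,14],[23,0],[46,14],[47,0]]
[[0,14],[8,0],[14,14],[23,0],[27,3],[39,0],[46,14],[47,0]]
[[0,14],[8,0],[14,20],[21,14],[23,0],[27,3],[39,0],[46,14],[47,0]]
[[0,14],[8,0],[14,20],[21,14],[23,0],[27,3],[29,14],[47,0]]
[[0,14],[8,7],[14,20],[21,14],[23,0],[27,3],[29,14],[47,0]]
[[0,14],[8,7],[14,20],[21,14],[23,0],[27,3],[29,14],[47,0]]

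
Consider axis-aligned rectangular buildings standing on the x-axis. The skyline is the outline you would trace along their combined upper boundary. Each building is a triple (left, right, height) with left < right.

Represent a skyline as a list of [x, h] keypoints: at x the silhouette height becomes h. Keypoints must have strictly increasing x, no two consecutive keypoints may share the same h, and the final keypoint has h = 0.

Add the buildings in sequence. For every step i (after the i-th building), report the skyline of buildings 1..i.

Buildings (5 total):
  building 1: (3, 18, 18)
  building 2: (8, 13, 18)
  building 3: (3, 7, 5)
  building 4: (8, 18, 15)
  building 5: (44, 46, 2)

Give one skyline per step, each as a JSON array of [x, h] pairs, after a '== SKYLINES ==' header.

== SKYLINES ==
[[3,18],[18,0]]
[[3,18],[18,0]]
[[3,18],[18,0]]
[[3,18],[18,0]]
[[3,18],[18,0],[44,2],[46,0]]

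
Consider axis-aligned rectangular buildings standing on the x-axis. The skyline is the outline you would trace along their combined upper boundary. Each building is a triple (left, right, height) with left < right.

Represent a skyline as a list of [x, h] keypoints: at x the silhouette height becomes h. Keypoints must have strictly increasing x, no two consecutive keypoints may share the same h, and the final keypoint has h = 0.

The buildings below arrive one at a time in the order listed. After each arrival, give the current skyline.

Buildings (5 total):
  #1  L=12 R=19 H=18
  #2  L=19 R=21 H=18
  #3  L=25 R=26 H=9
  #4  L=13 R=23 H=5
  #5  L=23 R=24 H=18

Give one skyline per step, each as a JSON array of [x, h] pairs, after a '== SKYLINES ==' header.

== SKYLINES ==
[[12,18],[19,0]]
[[12,18],[21,0]]
[[12,18],[21,0],[25,9],[26,0]]
[[12,18],[21,5],[23,0],[25,9],[26,0]]
[[12,18],[21,5],[23,18],[24,0],[25,9],[26,0]]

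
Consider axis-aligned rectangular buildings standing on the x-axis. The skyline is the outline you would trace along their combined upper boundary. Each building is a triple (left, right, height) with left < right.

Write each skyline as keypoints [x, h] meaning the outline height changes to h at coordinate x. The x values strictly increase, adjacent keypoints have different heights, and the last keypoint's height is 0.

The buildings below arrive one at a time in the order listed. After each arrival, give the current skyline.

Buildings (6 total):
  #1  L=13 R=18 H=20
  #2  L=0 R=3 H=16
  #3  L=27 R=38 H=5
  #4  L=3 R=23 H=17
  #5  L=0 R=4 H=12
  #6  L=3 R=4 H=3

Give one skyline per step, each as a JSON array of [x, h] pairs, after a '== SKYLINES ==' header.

== SKYLINES ==
[[13,20],[18,0]]
[[0,16],[3,0],[13,20],[18,0]]
[[0,16],[3,0],[13,20],[18,0],[27,5],[38,0]]
[[0,16],[3,17],[13,20],[18,17],[23,0],[27,5],[38,0]]
[[0,16],[3,17],[13,20],[18,17],[23,0],[27,5],[38,0]]
[[0,16],[3,17],[13,20],[18,17],[23,0],[27,5],[38,0]]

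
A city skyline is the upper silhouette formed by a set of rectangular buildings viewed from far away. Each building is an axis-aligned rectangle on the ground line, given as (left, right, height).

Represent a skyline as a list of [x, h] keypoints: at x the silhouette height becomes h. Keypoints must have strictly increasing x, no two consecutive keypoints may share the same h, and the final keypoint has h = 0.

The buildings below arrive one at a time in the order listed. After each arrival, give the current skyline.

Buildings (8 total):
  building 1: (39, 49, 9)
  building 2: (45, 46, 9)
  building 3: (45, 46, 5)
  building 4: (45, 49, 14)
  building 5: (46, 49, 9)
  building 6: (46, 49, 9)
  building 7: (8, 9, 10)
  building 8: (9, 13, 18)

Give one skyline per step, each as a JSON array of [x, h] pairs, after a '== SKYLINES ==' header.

== SKYLINES ==
[[39,9],[49,0]]
[[39,9],[49,0]]
[[39,9],[49,0]]
[[39,9],[45,14],[49,0]]
[[39,9],[45,14],[49,0]]
[[39,9],[45,14],[49,0]]
[[8,10],[9,0],[39,9],[45,14],[49,0]]
[[8,10],[9,18],[13,0],[39,9],[45,14],[49,0]]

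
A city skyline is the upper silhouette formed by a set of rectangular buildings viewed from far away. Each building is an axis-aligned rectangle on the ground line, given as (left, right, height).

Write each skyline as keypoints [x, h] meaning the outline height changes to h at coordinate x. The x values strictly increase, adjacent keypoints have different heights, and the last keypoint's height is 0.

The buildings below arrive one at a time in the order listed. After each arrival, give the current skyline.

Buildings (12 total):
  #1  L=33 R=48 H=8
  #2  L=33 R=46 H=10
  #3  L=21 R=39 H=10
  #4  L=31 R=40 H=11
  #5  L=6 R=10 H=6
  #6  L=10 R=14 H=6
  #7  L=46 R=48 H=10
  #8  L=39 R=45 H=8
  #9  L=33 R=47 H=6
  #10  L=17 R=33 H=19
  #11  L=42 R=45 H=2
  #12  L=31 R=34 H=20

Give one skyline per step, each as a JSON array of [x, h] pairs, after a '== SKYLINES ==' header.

== SKYLINES ==
[[33,8],[48,0]]
[[33,10],[46,8],[48,0]]
[[21,10],[46,8],[48,0]]
[[21,10],[31,11],[40,10],[46,8],[48,0]]
[[6,6],[10,0],[21,10],[31,11],[40,10],[46,8],[48,0]]
[[6,6],[14,0],[21,10],[31,11],[40,10],[46,8],[48,0]]
[[6,6],[14,0],[21,10],[31,11],[40,10],[48,0]]
[[6,6],[14,0],[21,10],[31,11],[40,10],[48,0]]
[[6,6],[14,0],[21,10],[31,11],[40,10],[48,0]]
[[6,6],[14,0],[17,19],[33,11],[40,10],[48,0]]
[[6,6],[14,0],[17,19],[33,11],[40,10],[48,0]]
[[6,6],[14,0],[17,19],[31,20],[34,11],[40,10],[48,0]]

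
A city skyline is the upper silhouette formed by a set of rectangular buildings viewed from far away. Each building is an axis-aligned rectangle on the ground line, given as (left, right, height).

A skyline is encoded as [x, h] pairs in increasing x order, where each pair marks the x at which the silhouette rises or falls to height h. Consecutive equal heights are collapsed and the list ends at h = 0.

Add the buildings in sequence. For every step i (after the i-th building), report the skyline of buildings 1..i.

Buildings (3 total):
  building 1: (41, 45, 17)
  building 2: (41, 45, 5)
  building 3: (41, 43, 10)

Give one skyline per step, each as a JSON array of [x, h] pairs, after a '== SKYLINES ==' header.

== SKYLINES ==
[[41,17],[45,0]]
[[41,17],[45,0]]
[[41,17],[45,0]]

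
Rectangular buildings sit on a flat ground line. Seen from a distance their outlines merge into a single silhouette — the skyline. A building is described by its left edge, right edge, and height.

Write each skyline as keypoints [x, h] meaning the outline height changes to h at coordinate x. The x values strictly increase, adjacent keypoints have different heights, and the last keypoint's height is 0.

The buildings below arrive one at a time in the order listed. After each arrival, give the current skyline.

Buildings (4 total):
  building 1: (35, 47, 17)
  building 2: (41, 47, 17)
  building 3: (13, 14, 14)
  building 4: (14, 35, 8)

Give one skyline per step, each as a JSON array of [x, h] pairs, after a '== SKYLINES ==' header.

== SKYLINES ==
[[35,17],[47,0]]
[[35,17],[47,0]]
[[13,14],[14,0],[35,17],[47,0]]
[[13,14],[14,8],[35,17],[47,0]]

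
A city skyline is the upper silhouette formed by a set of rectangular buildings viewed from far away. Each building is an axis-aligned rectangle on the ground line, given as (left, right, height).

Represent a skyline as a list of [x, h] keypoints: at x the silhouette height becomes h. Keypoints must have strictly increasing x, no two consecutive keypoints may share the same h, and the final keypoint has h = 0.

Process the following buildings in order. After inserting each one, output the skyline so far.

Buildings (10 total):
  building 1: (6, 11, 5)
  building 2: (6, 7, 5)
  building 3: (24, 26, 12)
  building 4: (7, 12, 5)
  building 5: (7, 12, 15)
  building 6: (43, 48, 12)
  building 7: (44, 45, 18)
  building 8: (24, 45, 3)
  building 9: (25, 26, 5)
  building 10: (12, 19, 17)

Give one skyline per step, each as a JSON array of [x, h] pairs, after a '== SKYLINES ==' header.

== SKYLINES ==
[[6,5],[11,0]]
[[6,5],[11,0]]
[[6,5],[11,0],[24,12],[26,0]]
[[6,5],[12,0],[24,12],[26,0]]
[[6,5],[7,15],[12,0],[24,12],[26,0]]
[[6,5],[7,15],[12,0],[24,12],[26,0],[43,12],[48,0]]
[[6,5],[7,15],[12,0],[24,12],[26,0],[43,12],[44,18],[45,12],[48,0]]
[[6,5],[7,15],[12,0],[24,12],[26,3],[43,12],[44,18],[45,12],[48,0]]
[[6,5],[7,15],[12,0],[24,12],[26,3],[43,12],[44,18],[45,12],[48,0]]
[[6,5],[7,15],[12,17],[19,0],[24,12],[26,3],[43,12],[44,18],[45,12],[48,0]]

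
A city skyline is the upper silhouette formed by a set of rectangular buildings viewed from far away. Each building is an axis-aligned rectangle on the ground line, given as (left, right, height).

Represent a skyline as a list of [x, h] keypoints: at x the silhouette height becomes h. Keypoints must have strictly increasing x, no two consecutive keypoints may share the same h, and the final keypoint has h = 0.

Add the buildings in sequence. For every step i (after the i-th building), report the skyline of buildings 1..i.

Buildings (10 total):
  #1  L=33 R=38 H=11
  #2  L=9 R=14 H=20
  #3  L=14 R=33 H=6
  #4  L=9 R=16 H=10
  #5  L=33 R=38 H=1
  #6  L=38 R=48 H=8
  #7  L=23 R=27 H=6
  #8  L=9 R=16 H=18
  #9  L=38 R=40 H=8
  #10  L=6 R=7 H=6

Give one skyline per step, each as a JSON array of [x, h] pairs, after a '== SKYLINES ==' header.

== SKYLINES ==
[[33,11],[38,0]]
[[9,20],[14,0],[33,11],[38,0]]
[[9,20],[14,6],[33,11],[38,0]]
[[9,20],[14,10],[16,6],[33,11],[38,0]]
[[9,20],[14,10],[16,6],[33,11],[38,0]]
[[9,20],[14,10],[16,6],[33,11],[38,8],[48,0]]
[[9,20],[14,10],[16,6],[33,11],[38,8],[48,0]]
[[9,20],[14,18],[16,6],[33,11],[38,8],[48,0]]
[[9,20],[14,18],[16,6],[33,11],[38,8],[48,0]]
[[6,6],[7,0],[9,20],[14,18],[16,6],[33,11],[38,8],[48,0]]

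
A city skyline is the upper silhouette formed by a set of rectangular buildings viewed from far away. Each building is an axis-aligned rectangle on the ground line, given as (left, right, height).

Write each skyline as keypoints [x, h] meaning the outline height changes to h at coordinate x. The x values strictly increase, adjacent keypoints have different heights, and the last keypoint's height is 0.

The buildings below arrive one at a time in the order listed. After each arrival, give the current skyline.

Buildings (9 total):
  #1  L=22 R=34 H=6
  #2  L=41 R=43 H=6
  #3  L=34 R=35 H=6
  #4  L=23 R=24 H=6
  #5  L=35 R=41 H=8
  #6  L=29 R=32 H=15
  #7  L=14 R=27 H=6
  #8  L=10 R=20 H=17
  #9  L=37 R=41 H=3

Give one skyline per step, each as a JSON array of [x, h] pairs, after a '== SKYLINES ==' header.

== SKYLINES ==
[[22,6],[34,0]]
[[22,6],[34,0],[41,6],[43,0]]
[[22,6],[35,0],[41,6],[43,0]]
[[22,6],[35,0],[41,6],[43,0]]
[[22,6],[35,8],[41,6],[43,0]]
[[22,6],[29,15],[32,6],[35,8],[41,6],[43,0]]
[[14,6],[29,15],[32,6],[35,8],[41,6],[43,0]]
[[10,17],[20,6],[29,15],[32,6],[35,8],[41,6],[43,0]]
[[10,17],[20,6],[29,15],[32,6],[35,8],[41,6],[43,0]]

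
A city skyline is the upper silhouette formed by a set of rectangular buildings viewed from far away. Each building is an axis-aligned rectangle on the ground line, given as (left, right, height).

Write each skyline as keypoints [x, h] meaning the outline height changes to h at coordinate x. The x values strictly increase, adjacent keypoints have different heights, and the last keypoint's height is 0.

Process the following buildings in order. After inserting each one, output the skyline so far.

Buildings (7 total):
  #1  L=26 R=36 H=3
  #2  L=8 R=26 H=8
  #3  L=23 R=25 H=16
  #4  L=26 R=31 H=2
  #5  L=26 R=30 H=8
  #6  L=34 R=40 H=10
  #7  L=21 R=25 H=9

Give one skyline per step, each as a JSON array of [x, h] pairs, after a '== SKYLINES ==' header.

== SKYLINES ==
[[26,3],[36,0]]
[[8,8],[26,3],[36,0]]
[[8,8],[23,16],[25,8],[26,3],[36,0]]
[[8,8],[23,16],[25,8],[26,3],[36,0]]
[[8,8],[23,16],[25,8],[30,3],[36,0]]
[[8,8],[23,16],[25,8],[30,3],[34,10],[40,0]]
[[8,8],[21,9],[23,16],[25,8],[30,3],[34,10],[40,0]]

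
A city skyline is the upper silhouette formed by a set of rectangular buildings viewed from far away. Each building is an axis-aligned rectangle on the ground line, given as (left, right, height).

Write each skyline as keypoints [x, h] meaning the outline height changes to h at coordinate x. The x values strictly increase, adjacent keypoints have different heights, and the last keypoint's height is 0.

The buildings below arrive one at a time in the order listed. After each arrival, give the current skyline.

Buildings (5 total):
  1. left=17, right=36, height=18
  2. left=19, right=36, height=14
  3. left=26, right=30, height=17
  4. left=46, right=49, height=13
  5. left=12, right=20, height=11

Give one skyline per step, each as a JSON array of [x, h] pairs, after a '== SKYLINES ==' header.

== SKYLINES ==
[[17,18],[36,0]]
[[17,18],[36,0]]
[[17,18],[36,0]]
[[17,18],[36,0],[46,13],[49,0]]
[[12,11],[17,18],[36,0],[46,13],[49,0]]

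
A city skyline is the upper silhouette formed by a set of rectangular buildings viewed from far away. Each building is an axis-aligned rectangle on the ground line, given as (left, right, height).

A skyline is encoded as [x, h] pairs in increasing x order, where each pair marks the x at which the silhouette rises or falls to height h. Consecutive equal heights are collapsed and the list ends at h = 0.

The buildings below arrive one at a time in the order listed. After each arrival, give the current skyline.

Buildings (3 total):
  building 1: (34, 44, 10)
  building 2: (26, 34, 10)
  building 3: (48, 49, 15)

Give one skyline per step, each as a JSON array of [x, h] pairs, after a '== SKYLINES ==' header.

== SKYLINES ==
[[34,10],[44,0]]
[[26,10],[44,0]]
[[26,10],[44,0],[48,15],[49,0]]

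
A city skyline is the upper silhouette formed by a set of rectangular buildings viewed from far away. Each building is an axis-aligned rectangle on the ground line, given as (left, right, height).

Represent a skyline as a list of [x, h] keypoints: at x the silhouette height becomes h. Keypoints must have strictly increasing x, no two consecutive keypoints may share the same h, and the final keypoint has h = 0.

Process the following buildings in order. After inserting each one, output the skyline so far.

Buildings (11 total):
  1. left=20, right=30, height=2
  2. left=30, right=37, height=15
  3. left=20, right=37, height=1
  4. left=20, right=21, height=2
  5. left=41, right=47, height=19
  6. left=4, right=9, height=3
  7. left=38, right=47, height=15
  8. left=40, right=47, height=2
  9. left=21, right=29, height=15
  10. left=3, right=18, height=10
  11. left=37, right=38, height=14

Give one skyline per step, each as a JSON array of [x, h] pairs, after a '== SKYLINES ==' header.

== SKYLINES ==
[[20,2],[30,0]]
[[20,2],[30,15],[37,0]]
[[20,2],[30,15],[37,0]]
[[20,2],[30,15],[37,0]]
[[20,2],[30,15],[37,0],[41,19],[47,0]]
[[4,3],[9,0],[20,2],[30,15],[37,0],[41,19],[47,0]]
[[4,3],[9,0],[20,2],[30,15],[37,0],[38,15],[41,19],[47,0]]
[[4,3],[9,0],[20,2],[30,15],[37,0],[38,15],[41,19],[47,0]]
[[4,3],[9,0],[20,2],[21,15],[29,2],[30,15],[37,0],[38,15],[41,19],[47,0]]
[[3,10],[18,0],[20,2],[21,15],[29,2],[30,15],[37,0],[38,15],[41,19],[47,0]]
[[3,10],[18,0],[20,2],[21,15],[29,2],[30,15],[37,14],[38,15],[41,19],[47,0]]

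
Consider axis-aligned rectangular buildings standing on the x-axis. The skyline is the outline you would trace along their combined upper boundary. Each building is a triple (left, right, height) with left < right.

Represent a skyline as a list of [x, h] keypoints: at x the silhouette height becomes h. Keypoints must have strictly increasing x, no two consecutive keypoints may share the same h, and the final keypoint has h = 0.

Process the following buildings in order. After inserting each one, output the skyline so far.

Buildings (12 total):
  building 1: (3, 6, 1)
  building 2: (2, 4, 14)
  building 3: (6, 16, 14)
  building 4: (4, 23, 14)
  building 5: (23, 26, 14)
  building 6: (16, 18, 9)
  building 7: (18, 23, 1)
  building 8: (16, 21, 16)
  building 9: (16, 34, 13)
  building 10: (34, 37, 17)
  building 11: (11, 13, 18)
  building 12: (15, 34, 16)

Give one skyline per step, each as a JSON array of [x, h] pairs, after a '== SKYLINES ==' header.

== SKYLINES ==
[[3,1],[6,0]]
[[2,14],[4,1],[6,0]]
[[2,14],[4,1],[6,14],[16,0]]
[[2,14],[23,0]]
[[2,14],[26,0]]
[[2,14],[26,0]]
[[2,14],[26,0]]
[[2,14],[16,16],[21,14],[26,0]]
[[2,14],[16,16],[21,14],[26,13],[34,0]]
[[2,14],[16,16],[21,14],[26,13],[34,17],[37,0]]
[[2,14],[11,18],[13,14],[16,16],[21,14],[26,13],[34,17],[37,0]]
[[2,14],[11,18],[13,14],[15,16],[34,17],[37,0]]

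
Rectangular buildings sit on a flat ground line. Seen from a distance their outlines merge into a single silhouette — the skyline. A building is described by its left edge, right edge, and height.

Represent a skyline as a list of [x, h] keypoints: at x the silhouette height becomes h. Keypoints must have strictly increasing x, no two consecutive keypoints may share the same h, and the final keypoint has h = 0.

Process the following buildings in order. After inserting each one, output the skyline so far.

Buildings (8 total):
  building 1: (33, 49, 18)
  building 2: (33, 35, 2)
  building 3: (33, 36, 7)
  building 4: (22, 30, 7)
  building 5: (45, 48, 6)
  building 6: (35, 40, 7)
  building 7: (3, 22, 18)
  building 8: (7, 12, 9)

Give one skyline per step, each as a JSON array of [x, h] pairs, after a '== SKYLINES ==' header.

== SKYLINES ==
[[33,18],[49,0]]
[[33,18],[49,0]]
[[33,18],[49,0]]
[[22,7],[30,0],[33,18],[49,0]]
[[22,7],[30,0],[33,18],[49,0]]
[[22,7],[30,0],[33,18],[49,0]]
[[3,18],[22,7],[30,0],[33,18],[49,0]]
[[3,18],[22,7],[30,0],[33,18],[49,0]]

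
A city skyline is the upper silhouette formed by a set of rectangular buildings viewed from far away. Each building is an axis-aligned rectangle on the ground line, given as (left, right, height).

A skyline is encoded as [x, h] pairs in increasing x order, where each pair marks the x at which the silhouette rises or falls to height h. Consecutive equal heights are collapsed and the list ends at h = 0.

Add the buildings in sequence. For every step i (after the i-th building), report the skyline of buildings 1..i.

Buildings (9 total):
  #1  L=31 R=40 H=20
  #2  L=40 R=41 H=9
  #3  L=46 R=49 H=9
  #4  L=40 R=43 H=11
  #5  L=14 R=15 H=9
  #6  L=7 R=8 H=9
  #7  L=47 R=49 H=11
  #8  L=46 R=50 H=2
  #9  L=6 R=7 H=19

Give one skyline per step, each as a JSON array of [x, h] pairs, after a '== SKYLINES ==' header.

== SKYLINES ==
[[31,20],[40,0]]
[[31,20],[40,9],[41,0]]
[[31,20],[40,9],[41,0],[46,9],[49,0]]
[[31,20],[40,11],[43,0],[46,9],[49,0]]
[[14,9],[15,0],[31,20],[40,11],[43,0],[46,9],[49,0]]
[[7,9],[8,0],[14,9],[15,0],[31,20],[40,11],[43,0],[46,9],[49,0]]
[[7,9],[8,0],[14,9],[15,0],[31,20],[40,11],[43,0],[46,9],[47,11],[49,0]]
[[7,9],[8,0],[14,9],[15,0],[31,20],[40,11],[43,0],[46,9],[47,11],[49,2],[50,0]]
[[6,19],[7,9],[8,0],[14,9],[15,0],[31,20],[40,11],[43,0],[46,9],[47,11],[49,2],[50,0]]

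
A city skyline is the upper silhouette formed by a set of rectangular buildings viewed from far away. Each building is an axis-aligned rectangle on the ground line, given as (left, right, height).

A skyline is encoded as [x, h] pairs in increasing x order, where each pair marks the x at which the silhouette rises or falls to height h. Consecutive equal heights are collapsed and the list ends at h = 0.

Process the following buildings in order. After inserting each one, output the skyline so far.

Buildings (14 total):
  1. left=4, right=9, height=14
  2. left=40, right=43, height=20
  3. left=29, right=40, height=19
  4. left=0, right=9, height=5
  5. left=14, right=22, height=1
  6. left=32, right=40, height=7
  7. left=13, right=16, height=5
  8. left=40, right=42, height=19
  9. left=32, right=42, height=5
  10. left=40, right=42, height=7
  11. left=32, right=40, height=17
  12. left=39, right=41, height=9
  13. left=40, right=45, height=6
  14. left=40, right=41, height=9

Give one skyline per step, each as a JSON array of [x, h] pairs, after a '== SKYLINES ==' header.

== SKYLINES ==
[[4,14],[9,0]]
[[4,14],[9,0],[40,20],[43,0]]
[[4,14],[9,0],[29,19],[40,20],[43,0]]
[[0,5],[4,14],[9,0],[29,19],[40,20],[43,0]]
[[0,5],[4,14],[9,0],[14,1],[22,0],[29,19],[40,20],[43,0]]
[[0,5],[4,14],[9,0],[14,1],[22,0],[29,19],[40,20],[43,0]]
[[0,5],[4,14],[9,0],[13,5],[16,1],[22,0],[29,19],[40,20],[43,0]]
[[0,5],[4,14],[9,0],[13,5],[16,1],[22,0],[29,19],[40,20],[43,0]]
[[0,5],[4,14],[9,0],[13,5],[16,1],[22,0],[29,19],[40,20],[43,0]]
[[0,5],[4,14],[9,0],[13,5],[16,1],[22,0],[29,19],[40,20],[43,0]]
[[0,5],[4,14],[9,0],[13,5],[16,1],[22,0],[29,19],[40,20],[43,0]]
[[0,5],[4,14],[9,0],[13,5],[16,1],[22,0],[29,19],[40,20],[43,0]]
[[0,5],[4,14],[9,0],[13,5],[16,1],[22,0],[29,19],[40,20],[43,6],[45,0]]
[[0,5],[4,14],[9,0],[13,5],[16,1],[22,0],[29,19],[40,20],[43,6],[45,0]]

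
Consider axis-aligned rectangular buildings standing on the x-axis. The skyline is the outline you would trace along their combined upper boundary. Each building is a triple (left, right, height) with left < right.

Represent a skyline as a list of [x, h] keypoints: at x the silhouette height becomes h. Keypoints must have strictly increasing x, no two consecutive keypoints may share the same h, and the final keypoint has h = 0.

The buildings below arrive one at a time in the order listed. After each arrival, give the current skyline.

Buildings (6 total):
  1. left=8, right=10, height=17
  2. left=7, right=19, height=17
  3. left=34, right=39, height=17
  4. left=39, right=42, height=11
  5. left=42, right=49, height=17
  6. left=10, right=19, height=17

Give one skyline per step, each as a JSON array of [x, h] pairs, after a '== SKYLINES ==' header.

== SKYLINES ==
[[8,17],[10,0]]
[[7,17],[19,0]]
[[7,17],[19,0],[34,17],[39,0]]
[[7,17],[19,0],[34,17],[39,11],[42,0]]
[[7,17],[19,0],[34,17],[39,11],[42,17],[49,0]]
[[7,17],[19,0],[34,17],[39,11],[42,17],[49,0]]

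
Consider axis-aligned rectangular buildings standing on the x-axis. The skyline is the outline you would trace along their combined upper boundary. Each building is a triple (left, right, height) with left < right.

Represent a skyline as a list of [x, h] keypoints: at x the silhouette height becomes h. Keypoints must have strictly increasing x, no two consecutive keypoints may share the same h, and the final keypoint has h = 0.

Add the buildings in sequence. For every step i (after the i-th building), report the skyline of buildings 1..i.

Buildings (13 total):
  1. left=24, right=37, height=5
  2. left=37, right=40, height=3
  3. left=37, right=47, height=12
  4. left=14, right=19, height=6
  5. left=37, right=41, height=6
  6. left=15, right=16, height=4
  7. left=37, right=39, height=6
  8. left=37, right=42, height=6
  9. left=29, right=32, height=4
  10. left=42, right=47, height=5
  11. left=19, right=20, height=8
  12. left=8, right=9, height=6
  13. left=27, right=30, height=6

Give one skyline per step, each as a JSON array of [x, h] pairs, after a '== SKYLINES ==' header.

== SKYLINES ==
[[24,5],[37,0]]
[[24,5],[37,3],[40,0]]
[[24,5],[37,12],[47,0]]
[[14,6],[19,0],[24,5],[37,12],[47,0]]
[[14,6],[19,0],[24,5],[37,12],[47,0]]
[[14,6],[19,0],[24,5],[37,12],[47,0]]
[[14,6],[19,0],[24,5],[37,12],[47,0]]
[[14,6],[19,0],[24,5],[37,12],[47,0]]
[[14,6],[19,0],[24,5],[37,12],[47,0]]
[[14,6],[19,0],[24,5],[37,12],[47,0]]
[[14,6],[19,8],[20,0],[24,5],[37,12],[47,0]]
[[8,6],[9,0],[14,6],[19,8],[20,0],[24,5],[37,12],[47,0]]
[[8,6],[9,0],[14,6],[19,8],[20,0],[24,5],[27,6],[30,5],[37,12],[47,0]]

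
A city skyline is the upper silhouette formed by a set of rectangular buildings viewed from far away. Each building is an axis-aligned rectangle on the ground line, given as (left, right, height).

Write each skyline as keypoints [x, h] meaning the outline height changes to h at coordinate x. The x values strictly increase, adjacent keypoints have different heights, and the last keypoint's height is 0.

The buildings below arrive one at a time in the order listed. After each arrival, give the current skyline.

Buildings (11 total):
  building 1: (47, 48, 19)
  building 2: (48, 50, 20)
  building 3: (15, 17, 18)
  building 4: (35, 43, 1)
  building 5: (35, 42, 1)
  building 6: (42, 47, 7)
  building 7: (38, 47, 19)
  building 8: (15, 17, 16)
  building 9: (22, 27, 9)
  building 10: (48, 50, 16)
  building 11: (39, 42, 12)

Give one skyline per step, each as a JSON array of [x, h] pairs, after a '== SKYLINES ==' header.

== SKYLINES ==
[[47,19],[48,0]]
[[47,19],[48,20],[50,0]]
[[15,18],[17,0],[47,19],[48,20],[50,0]]
[[15,18],[17,0],[35,1],[43,0],[47,19],[48,20],[50,0]]
[[15,18],[17,0],[35,1],[43,0],[47,19],[48,20],[50,0]]
[[15,18],[17,0],[35,1],[42,7],[47,19],[48,20],[50,0]]
[[15,18],[17,0],[35,1],[38,19],[48,20],[50,0]]
[[15,18],[17,0],[35,1],[38,19],[48,20],[50,0]]
[[15,18],[17,0],[22,9],[27,0],[35,1],[38,19],[48,20],[50,0]]
[[15,18],[17,0],[22,9],[27,0],[35,1],[38,19],[48,20],[50,0]]
[[15,18],[17,0],[22,9],[27,0],[35,1],[38,19],[48,20],[50,0]]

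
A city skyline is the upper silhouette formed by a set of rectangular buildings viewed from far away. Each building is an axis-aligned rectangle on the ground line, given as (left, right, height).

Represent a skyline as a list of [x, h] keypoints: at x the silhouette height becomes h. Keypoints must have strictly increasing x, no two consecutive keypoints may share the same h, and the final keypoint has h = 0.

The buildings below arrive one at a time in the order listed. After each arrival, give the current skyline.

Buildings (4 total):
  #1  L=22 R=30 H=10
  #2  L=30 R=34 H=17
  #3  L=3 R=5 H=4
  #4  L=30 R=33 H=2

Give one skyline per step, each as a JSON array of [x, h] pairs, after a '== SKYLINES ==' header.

== SKYLINES ==
[[22,10],[30,0]]
[[22,10],[30,17],[34,0]]
[[3,4],[5,0],[22,10],[30,17],[34,0]]
[[3,4],[5,0],[22,10],[30,17],[34,0]]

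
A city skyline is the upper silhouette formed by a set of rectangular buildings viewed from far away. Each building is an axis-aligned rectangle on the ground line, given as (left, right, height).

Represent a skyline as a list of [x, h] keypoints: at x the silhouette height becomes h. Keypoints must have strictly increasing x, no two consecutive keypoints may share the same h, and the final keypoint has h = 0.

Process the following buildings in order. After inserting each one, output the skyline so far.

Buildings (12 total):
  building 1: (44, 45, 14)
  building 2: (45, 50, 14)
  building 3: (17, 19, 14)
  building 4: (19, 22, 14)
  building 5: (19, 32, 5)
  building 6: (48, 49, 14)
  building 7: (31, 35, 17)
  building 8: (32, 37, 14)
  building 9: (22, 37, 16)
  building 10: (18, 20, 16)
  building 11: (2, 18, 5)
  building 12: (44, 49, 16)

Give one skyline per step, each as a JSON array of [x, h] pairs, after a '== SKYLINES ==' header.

== SKYLINES ==
[[44,14],[45,0]]
[[44,14],[50,0]]
[[17,14],[19,0],[44,14],[50,0]]
[[17,14],[22,0],[44,14],[50,0]]
[[17,14],[22,5],[32,0],[44,14],[50,0]]
[[17,14],[22,5],[32,0],[44,14],[50,0]]
[[17,14],[22,5],[31,17],[35,0],[44,14],[50,0]]
[[17,14],[22,5],[31,17],[35,14],[37,0],[44,14],[50,0]]
[[17,14],[22,16],[31,17],[35,16],[37,0],[44,14],[50,0]]
[[17,14],[18,16],[20,14],[22,16],[31,17],[35,16],[37,0],[44,14],[50,0]]
[[2,5],[17,14],[18,16],[20,14],[22,16],[31,17],[35,16],[37,0],[44,14],[50,0]]
[[2,5],[17,14],[18,16],[20,14],[22,16],[31,17],[35,16],[37,0],[44,16],[49,14],[50,0]]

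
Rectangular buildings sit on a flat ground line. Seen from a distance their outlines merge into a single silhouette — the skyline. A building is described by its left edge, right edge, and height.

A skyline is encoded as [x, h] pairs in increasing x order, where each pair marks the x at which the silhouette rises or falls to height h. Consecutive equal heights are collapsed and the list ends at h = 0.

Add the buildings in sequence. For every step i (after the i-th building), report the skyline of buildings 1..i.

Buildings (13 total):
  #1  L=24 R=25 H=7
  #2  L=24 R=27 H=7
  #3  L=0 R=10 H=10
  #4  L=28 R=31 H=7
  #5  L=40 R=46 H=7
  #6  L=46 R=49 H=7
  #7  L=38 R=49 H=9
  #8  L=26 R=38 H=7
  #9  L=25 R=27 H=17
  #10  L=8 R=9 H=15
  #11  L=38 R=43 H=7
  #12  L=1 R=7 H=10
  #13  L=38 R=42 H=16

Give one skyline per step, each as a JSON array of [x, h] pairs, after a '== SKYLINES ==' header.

== SKYLINES ==
[[24,7],[25,0]]
[[24,7],[27,0]]
[[0,10],[10,0],[24,7],[27,0]]
[[0,10],[10,0],[24,7],[27,0],[28,7],[31,0]]
[[0,10],[10,0],[24,7],[27,0],[28,7],[31,0],[40,7],[46,0]]
[[0,10],[10,0],[24,7],[27,0],[28,7],[31,0],[40,7],[49,0]]
[[0,10],[10,0],[24,7],[27,0],[28,7],[31,0],[38,9],[49,0]]
[[0,10],[10,0],[24,7],[38,9],[49,0]]
[[0,10],[10,0],[24,7],[25,17],[27,7],[38,9],[49,0]]
[[0,10],[8,15],[9,10],[10,0],[24,7],[25,17],[27,7],[38,9],[49,0]]
[[0,10],[8,15],[9,10],[10,0],[24,7],[25,17],[27,7],[38,9],[49,0]]
[[0,10],[8,15],[9,10],[10,0],[24,7],[25,17],[27,7],[38,9],[49,0]]
[[0,10],[8,15],[9,10],[10,0],[24,7],[25,17],[27,7],[38,16],[42,9],[49,0]]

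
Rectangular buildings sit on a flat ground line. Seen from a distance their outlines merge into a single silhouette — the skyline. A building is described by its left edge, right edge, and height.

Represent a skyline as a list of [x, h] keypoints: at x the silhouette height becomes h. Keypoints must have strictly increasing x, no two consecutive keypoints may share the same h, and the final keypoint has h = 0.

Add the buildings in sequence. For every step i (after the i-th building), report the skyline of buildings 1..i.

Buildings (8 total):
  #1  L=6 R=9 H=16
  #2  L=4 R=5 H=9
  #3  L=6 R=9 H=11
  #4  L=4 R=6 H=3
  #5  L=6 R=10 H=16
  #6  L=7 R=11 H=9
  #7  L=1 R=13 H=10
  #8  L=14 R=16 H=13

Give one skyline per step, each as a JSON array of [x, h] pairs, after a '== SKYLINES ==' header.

== SKYLINES ==
[[6,16],[9,0]]
[[4,9],[5,0],[6,16],[9,0]]
[[4,9],[5,0],[6,16],[9,0]]
[[4,9],[5,3],[6,16],[9,0]]
[[4,9],[5,3],[6,16],[10,0]]
[[4,9],[5,3],[6,16],[10,9],[11,0]]
[[1,10],[6,16],[10,10],[13,0]]
[[1,10],[6,16],[10,10],[13,0],[14,13],[16,0]]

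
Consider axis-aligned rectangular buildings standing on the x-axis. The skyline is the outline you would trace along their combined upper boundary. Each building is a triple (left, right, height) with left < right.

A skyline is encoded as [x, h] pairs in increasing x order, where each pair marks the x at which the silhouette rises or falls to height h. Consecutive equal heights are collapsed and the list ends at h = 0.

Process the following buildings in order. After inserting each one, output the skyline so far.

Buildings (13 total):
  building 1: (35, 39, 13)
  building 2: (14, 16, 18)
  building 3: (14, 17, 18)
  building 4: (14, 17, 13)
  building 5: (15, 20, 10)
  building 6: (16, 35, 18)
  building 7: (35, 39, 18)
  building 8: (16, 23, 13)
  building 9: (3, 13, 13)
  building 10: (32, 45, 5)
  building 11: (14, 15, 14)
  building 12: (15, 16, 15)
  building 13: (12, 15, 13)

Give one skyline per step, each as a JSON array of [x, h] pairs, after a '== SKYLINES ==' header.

== SKYLINES ==
[[35,13],[39,0]]
[[14,18],[16,0],[35,13],[39,0]]
[[14,18],[17,0],[35,13],[39,0]]
[[14,18],[17,0],[35,13],[39,0]]
[[14,18],[17,10],[20,0],[35,13],[39,0]]
[[14,18],[35,13],[39,0]]
[[14,18],[39,0]]
[[14,18],[39,0]]
[[3,13],[13,0],[14,18],[39,0]]
[[3,13],[13,0],[14,18],[39,5],[45,0]]
[[3,13],[13,0],[14,18],[39,5],[45,0]]
[[3,13],[13,0],[14,18],[39,5],[45,0]]
[[3,13],[14,18],[39,5],[45,0]]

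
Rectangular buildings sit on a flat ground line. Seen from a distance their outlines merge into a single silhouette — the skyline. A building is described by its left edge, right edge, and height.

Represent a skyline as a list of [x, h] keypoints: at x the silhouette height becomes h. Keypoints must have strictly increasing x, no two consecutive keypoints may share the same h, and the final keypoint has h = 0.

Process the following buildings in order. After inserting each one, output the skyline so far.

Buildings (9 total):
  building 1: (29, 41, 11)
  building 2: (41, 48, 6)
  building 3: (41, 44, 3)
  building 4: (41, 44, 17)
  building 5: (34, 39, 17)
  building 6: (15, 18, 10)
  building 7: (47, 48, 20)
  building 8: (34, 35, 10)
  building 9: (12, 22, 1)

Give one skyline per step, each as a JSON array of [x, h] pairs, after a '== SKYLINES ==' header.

== SKYLINES ==
[[29,11],[41,0]]
[[29,11],[41,6],[48,0]]
[[29,11],[41,6],[48,0]]
[[29,11],[41,17],[44,6],[48,0]]
[[29,11],[34,17],[39,11],[41,17],[44,6],[48,0]]
[[15,10],[18,0],[29,11],[34,17],[39,11],[41,17],[44,6],[48,0]]
[[15,10],[18,0],[29,11],[34,17],[39,11],[41,17],[44,6],[47,20],[48,0]]
[[15,10],[18,0],[29,11],[34,17],[39,11],[41,17],[44,6],[47,20],[48,0]]
[[12,1],[15,10],[18,1],[22,0],[29,11],[34,17],[39,11],[41,17],[44,6],[47,20],[48,0]]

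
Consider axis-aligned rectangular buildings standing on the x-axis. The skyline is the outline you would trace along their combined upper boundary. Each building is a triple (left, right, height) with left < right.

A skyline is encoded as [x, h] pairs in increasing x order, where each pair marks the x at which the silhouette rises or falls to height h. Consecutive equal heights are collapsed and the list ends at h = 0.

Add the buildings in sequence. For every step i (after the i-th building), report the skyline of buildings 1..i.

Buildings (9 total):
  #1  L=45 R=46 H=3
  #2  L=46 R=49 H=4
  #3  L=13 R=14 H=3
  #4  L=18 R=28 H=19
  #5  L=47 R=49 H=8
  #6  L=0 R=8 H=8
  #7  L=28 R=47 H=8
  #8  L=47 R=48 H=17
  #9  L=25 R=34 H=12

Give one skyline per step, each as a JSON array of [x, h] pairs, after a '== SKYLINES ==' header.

== SKYLINES ==
[[45,3],[46,0]]
[[45,3],[46,4],[49,0]]
[[13,3],[14,0],[45,3],[46,4],[49,0]]
[[13,3],[14,0],[18,19],[28,0],[45,3],[46,4],[49,0]]
[[13,3],[14,0],[18,19],[28,0],[45,3],[46,4],[47,8],[49,0]]
[[0,8],[8,0],[13,3],[14,0],[18,19],[28,0],[45,3],[46,4],[47,8],[49,0]]
[[0,8],[8,0],[13,3],[14,0],[18,19],[28,8],[49,0]]
[[0,8],[8,0],[13,3],[14,0],[18,19],[28,8],[47,17],[48,8],[49,0]]
[[0,8],[8,0],[13,3],[14,0],[18,19],[28,12],[34,8],[47,17],[48,8],[49,0]]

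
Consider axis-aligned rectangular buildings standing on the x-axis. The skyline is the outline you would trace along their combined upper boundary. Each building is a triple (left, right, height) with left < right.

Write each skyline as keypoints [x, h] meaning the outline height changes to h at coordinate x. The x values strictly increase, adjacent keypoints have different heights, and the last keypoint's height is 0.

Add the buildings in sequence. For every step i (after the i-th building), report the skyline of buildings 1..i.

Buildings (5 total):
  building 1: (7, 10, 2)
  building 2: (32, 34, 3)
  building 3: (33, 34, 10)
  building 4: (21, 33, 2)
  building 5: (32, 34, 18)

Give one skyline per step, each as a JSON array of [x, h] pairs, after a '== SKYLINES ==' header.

== SKYLINES ==
[[7,2],[10,0]]
[[7,2],[10,0],[32,3],[34,0]]
[[7,2],[10,0],[32,3],[33,10],[34,0]]
[[7,2],[10,0],[21,2],[32,3],[33,10],[34,0]]
[[7,2],[10,0],[21,2],[32,18],[34,0]]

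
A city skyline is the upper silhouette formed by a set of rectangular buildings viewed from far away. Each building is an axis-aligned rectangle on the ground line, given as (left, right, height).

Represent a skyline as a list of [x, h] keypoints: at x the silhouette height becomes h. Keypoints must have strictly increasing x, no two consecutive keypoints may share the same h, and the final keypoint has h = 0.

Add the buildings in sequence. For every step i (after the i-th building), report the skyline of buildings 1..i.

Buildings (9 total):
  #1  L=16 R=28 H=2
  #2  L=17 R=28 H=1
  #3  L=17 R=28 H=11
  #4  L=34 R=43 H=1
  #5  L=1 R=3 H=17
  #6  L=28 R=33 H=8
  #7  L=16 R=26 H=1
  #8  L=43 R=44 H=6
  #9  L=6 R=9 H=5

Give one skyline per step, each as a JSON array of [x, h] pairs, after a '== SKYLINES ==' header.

== SKYLINES ==
[[16,2],[28,0]]
[[16,2],[28,0]]
[[16,2],[17,11],[28,0]]
[[16,2],[17,11],[28,0],[34,1],[43,0]]
[[1,17],[3,0],[16,2],[17,11],[28,0],[34,1],[43,0]]
[[1,17],[3,0],[16,2],[17,11],[28,8],[33,0],[34,1],[43,0]]
[[1,17],[3,0],[16,2],[17,11],[28,8],[33,0],[34,1],[43,0]]
[[1,17],[3,0],[16,2],[17,11],[28,8],[33,0],[34,1],[43,6],[44,0]]
[[1,17],[3,0],[6,5],[9,0],[16,2],[17,11],[28,8],[33,0],[34,1],[43,6],[44,0]]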